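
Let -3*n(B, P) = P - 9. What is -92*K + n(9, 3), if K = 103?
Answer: -9474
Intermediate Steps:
n(B, P) = 3 - P/3 (n(B, P) = -(P - 9)/3 = -(-9 + P)/3 = 3 - P/3)
-92*K + n(9, 3) = -92*103 + (3 - ⅓*3) = -9476 + (3 - 1) = -9476 + 2 = -9474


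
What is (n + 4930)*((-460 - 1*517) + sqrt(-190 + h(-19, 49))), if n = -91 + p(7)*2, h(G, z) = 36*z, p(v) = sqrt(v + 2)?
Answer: -4733565 + 4845*sqrt(1574) ≈ -4.5413e+6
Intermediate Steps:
p(v) = sqrt(2 + v)
n = -85 (n = -91 + sqrt(2 + 7)*2 = -91 + sqrt(9)*2 = -91 + 3*2 = -91 + 6 = -85)
(n + 4930)*((-460 - 1*517) + sqrt(-190 + h(-19, 49))) = (-85 + 4930)*((-460 - 1*517) + sqrt(-190 + 36*49)) = 4845*((-460 - 517) + sqrt(-190 + 1764)) = 4845*(-977 + sqrt(1574)) = -4733565 + 4845*sqrt(1574)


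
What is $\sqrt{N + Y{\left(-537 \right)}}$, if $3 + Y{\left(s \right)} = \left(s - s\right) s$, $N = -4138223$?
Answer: $i \sqrt{4138226} \approx 2034.3 i$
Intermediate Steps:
$Y{\left(s \right)} = -3$ ($Y{\left(s \right)} = -3 + \left(s - s\right) s = -3 + 0 s = -3 + 0 = -3$)
$\sqrt{N + Y{\left(-537 \right)}} = \sqrt{-4138223 - 3} = \sqrt{-4138226} = i \sqrt{4138226}$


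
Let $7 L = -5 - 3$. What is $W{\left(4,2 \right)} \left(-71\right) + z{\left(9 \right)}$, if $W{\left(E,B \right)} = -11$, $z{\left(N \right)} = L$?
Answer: $\frac{5459}{7} \approx 779.86$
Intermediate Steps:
$L = - \frac{8}{7}$ ($L = \frac{-5 - 3}{7} = \frac{1}{7} \left(-8\right) = - \frac{8}{7} \approx -1.1429$)
$z{\left(N \right)} = - \frac{8}{7}$
$W{\left(4,2 \right)} \left(-71\right) + z{\left(9 \right)} = \left(-11\right) \left(-71\right) - \frac{8}{7} = 781 - \frac{8}{7} = \frac{5459}{7}$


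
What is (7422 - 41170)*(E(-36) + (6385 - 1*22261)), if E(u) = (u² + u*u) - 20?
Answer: 448983392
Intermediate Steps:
E(u) = -20 + 2*u² (E(u) = (u² + u²) - 20 = 2*u² - 20 = -20 + 2*u²)
(7422 - 41170)*(E(-36) + (6385 - 1*22261)) = (7422 - 41170)*((-20 + 2*(-36)²) + (6385 - 1*22261)) = -33748*((-20 + 2*1296) + (6385 - 22261)) = -33748*((-20 + 2592) - 15876) = -33748*(2572 - 15876) = -33748*(-13304) = 448983392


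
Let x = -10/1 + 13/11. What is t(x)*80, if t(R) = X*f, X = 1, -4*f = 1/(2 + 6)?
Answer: -5/2 ≈ -2.5000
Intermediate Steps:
f = -1/32 (f = -1/(4*(2 + 6)) = -¼/8 = -¼*⅛ = -1/32 ≈ -0.031250)
x = -97/11 (x = -10*1 + 13*(1/11) = -10 + 13/11 = -97/11 ≈ -8.8182)
t(R) = -1/32 (t(R) = 1*(-1/32) = -1/32)
t(x)*80 = -1/32*80 = -5/2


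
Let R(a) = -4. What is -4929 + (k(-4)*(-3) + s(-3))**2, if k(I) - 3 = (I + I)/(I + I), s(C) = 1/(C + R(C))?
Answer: -234296/49 ≈ -4781.5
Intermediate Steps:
s(C) = 1/(-4 + C) (s(C) = 1/(C - 4) = 1/(-4 + C))
k(I) = 4 (k(I) = 3 + (I + I)/(I + I) = 3 + (2*I)/((2*I)) = 3 + (2*I)*(1/(2*I)) = 3 + 1 = 4)
-4929 + (k(-4)*(-3) + s(-3))**2 = -4929 + (4*(-3) + 1/(-4 - 3))**2 = -4929 + (-12 + 1/(-7))**2 = -4929 + (-12 - 1/7)**2 = -4929 + (-85/7)**2 = -4929 + 7225/49 = -234296/49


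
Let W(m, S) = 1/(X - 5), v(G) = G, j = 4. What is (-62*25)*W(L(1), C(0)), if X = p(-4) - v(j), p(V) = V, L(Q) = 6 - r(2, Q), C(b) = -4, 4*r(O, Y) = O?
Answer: 1550/13 ≈ 119.23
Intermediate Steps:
r(O, Y) = O/4
L(Q) = 11/2 (L(Q) = 6 - 2/4 = 6 - 1*1/2 = 6 - 1/2 = 11/2)
X = -8 (X = -4 - 1*4 = -4 - 4 = -8)
W(m, S) = -1/13 (W(m, S) = 1/(-8 - 5) = 1/(-13) = -1/13)
(-62*25)*W(L(1), C(0)) = -62*25*(-1/13) = -1550*(-1/13) = 1550/13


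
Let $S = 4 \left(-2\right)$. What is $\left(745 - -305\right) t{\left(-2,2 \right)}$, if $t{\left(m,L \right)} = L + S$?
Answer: $-6300$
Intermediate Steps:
$S = -8$
$t{\left(m,L \right)} = -8 + L$ ($t{\left(m,L \right)} = L - 8 = -8 + L$)
$\left(745 - -305\right) t{\left(-2,2 \right)} = \left(745 - -305\right) \left(-8 + 2\right) = \left(745 + 305\right) \left(-6\right) = 1050 \left(-6\right) = -6300$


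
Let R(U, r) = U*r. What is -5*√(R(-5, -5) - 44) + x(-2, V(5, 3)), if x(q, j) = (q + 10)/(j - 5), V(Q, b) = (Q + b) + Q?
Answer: 1 - 5*I*√19 ≈ 1.0 - 21.794*I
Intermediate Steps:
V(Q, b) = b + 2*Q
x(q, j) = (10 + q)/(-5 + j)
-5*√(R(-5, -5) - 44) + x(-2, V(5, 3)) = -5*√(-5*(-5) - 44) + (10 - 2)/(-5 + (3 + 2*5)) = -5*√(25 - 44) + 8/(-5 + (3 + 10)) = -5*I*√19 + 8/(-5 + 13) = -5*I*√19 + 8/8 = -5*I*√19 + (⅛)*8 = -5*I*√19 + 1 = 1 - 5*I*√19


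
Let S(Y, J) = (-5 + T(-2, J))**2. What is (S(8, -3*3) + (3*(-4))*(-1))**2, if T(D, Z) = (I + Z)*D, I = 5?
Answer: 441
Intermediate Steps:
T(D, Z) = D*(5 + Z) (T(D, Z) = (5 + Z)*D = D*(5 + Z))
S(Y, J) = (-15 - 2*J)**2 (S(Y, J) = (-5 - 2*(5 + J))**2 = (-5 + (-10 - 2*J))**2 = (-15 - 2*J)**2)
(S(8, -3*3) + (3*(-4))*(-1))**2 = ((15 + 2*(-3*3))**2 + (3*(-4))*(-1))**2 = ((15 + 2*(-9))**2 - 12*(-1))**2 = ((15 - 18)**2 + 12)**2 = ((-3)**2 + 12)**2 = (9 + 12)**2 = 21**2 = 441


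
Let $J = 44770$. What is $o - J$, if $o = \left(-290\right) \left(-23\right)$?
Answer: $-38100$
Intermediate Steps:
$o = 6670$
$o - J = 6670 - 44770 = -38100$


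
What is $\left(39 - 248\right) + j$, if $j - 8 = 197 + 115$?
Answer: $111$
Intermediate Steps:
$j = 320$ ($j = 8 + \left(197 + 115\right) = 8 + 312 = 320$)
$\left(39 - 248\right) + j = \left(39 - 248\right) + 320 = -209 + 320 = 111$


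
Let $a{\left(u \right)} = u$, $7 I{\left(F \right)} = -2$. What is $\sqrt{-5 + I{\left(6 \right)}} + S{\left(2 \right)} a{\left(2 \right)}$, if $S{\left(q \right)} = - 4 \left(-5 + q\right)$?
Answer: $24 + \frac{i \sqrt{259}}{7} \approx 24.0 + 2.2991 i$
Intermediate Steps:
$S{\left(q \right)} = 20 - 4 q$
$I{\left(F \right)} = - \frac{2}{7}$ ($I{\left(F \right)} = \frac{1}{7} \left(-2\right) = - \frac{2}{7}$)
$\sqrt{-5 + I{\left(6 \right)}} + S{\left(2 \right)} a{\left(2 \right)} = \sqrt{-5 - \frac{2}{7}} + \left(20 - 8\right) 2 = \sqrt{- \frac{37}{7}} + \left(20 - 8\right) 2 = \frac{i \sqrt{259}}{7} + 12 \cdot 2 = \frac{i \sqrt{259}}{7} + 24 = 24 + \frac{i \sqrt{259}}{7}$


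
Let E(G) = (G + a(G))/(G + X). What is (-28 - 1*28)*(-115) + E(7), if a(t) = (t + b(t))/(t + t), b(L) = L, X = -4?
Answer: 19328/3 ≈ 6442.7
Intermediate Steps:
a(t) = 1 (a(t) = (t + t)/(t + t) = (2*t)/((2*t)) = (2*t)*(1/(2*t)) = 1)
E(G) = (1 + G)/(-4 + G) (E(G) = (G + 1)/(G - 4) = (1 + G)/(-4 + G))
(-28 - 1*28)*(-115) + E(7) = (-28 - 1*28)*(-115) + (1 + 7)/(-4 + 7) = (-28 - 28)*(-115) + 8/3 = -56*(-115) + (⅓)*8 = 6440 + 8/3 = 19328/3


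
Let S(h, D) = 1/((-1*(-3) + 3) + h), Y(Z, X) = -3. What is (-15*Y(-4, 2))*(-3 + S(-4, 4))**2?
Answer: 1125/4 ≈ 281.25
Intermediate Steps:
S(h, D) = 1/(6 + h) (S(h, D) = 1/((3 + 3) + h) = 1/(6 + h))
(-15*Y(-4, 2))*(-3 + S(-4, 4))**2 = (-15*(-3))*(-3 + 1/(6 - 4))**2 = 45*(-3 + 1/2)**2 = 45*(-5/2)**2 = 45*(25/4) = 1125/4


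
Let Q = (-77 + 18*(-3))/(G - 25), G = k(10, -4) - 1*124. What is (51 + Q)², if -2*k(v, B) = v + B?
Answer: 62141689/23104 ≈ 2689.7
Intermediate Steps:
k(v, B) = -B/2 - v/2 (k(v, B) = -(v + B)/2 = -(B + v)/2 = -B/2 - v/2)
G = -127 (G = (-½*(-4) - ½*10) - 1*124 = (2 - 5) - 124 = -3 - 124 = -127)
Q = 131/152 (Q = (-77 + 18*(-3))/(-127 - 25) = (-77 - 54)/(-152) = -131*(-1/152) = 131/152 ≈ 0.86184)
(51 + Q)² = (51 + 131/152)² = (7883/152)² = 62141689/23104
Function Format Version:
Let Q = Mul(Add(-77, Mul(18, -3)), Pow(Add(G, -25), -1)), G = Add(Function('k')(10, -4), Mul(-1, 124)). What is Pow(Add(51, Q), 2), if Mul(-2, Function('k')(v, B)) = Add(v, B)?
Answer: Rational(62141689, 23104) ≈ 2689.7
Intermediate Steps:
Function('k')(v, B) = Add(Mul(Rational(-1, 2), B), Mul(Rational(-1, 2), v)) (Function('k')(v, B) = Mul(Rational(-1, 2), Add(v, B)) = Mul(Rational(-1, 2), Add(B, v)) = Add(Mul(Rational(-1, 2), B), Mul(Rational(-1, 2), v)))
G = -127 (G = Add(Add(Mul(Rational(-1, 2), -4), Mul(Rational(-1, 2), 10)), Mul(-1, 124)) = Add(Add(2, -5), -124) = Add(-3, -124) = -127)
Q = Rational(131, 152) (Q = Mul(Add(-77, Mul(18, -3)), Pow(Add(-127, -25), -1)) = Mul(Add(-77, -54), Pow(-152, -1)) = Mul(-131, Rational(-1, 152)) = Rational(131, 152) ≈ 0.86184)
Pow(Add(51, Q), 2) = Pow(Add(51, Rational(131, 152)), 2) = Pow(Rational(7883, 152), 2) = Rational(62141689, 23104)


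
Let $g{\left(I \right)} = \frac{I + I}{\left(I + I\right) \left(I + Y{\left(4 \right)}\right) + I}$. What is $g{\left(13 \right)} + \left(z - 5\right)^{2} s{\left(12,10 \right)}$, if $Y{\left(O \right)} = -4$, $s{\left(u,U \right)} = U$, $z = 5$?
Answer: $\frac{2}{19} \approx 0.10526$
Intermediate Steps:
$g{\left(I \right)} = \frac{2 I}{I + 2 I \left(-4 + I\right)}$ ($g{\left(I \right)} = \frac{I + I}{\left(I + I\right) \left(I - 4\right) + I} = \frac{2 I}{2 I \left(-4 + I\right) + I} = \frac{2 I}{I + 2 I \left(-4 + I\right)}$)
$g{\left(13 \right)} + \left(z - 5\right)^{2} s{\left(12,10 \right)} = \frac{2}{-7 + 2 \cdot 13} + \left(5 - 5\right)^{2} \cdot 10 = \frac{2}{-7 + 26} + 0^{2} \cdot 10 = \frac{2}{19} + 0 \cdot 10 = 2 \cdot \frac{1}{19} + 0 = \frac{2}{19} + 0 = \frac{2}{19}$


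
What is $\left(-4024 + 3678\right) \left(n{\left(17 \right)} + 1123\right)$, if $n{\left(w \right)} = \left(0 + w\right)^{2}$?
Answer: $-488552$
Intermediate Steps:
$n{\left(w \right)} = w^{2}$
$\left(-4024 + 3678\right) \left(n{\left(17 \right)} + 1123\right) = \left(-4024 + 3678\right) \left(17^{2} + 1123\right) = - 346 \left(289 + 1123\right) = \left(-346\right) 1412 = -488552$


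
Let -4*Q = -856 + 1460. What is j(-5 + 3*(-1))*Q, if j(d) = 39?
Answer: -5889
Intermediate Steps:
Q = -151 (Q = -(-856 + 1460)/4 = -1/4*604 = -151)
j(-5 + 3*(-1))*Q = 39*(-151) = -5889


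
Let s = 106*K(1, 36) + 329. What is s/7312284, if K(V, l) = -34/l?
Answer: 515/16452639 ≈ 3.1302e-5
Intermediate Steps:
s = 2060/9 (s = 106*(-34/36) + 329 = 106*(-34*1/36) + 329 = 106*(-17/18) + 329 = -901/9 + 329 = 2060/9 ≈ 228.89)
s/7312284 = (2060/9)/7312284 = (2060/9)*(1/7312284) = 515/16452639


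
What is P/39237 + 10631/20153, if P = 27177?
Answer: 321608876/263581087 ≈ 1.2202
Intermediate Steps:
P/39237 + 10631/20153 = 27177/39237 + 10631/20153 = 27177*(1/39237) + 10631*(1/20153) = 9059/13079 + 10631/20153 = 321608876/263581087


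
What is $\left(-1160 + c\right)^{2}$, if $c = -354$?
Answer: $2292196$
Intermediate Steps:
$\left(-1160 + c\right)^{2} = \left(-1160 - 354\right)^{2} = \left(-1514\right)^{2} = 2292196$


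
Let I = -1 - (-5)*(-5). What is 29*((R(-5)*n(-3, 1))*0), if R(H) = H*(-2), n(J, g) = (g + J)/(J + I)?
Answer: 0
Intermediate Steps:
I = -26 (I = -1 - 1*25 = -1 - 25 = -26)
n(J, g) = (J + g)/(-26 + J) (n(J, g) = (g + J)/(J - 26) = (J + g)/(-26 + J))
R(H) = -2*H
29*((R(-5)*n(-3, 1))*0) = 29*(((-2*(-5))*((-3 + 1)/(-26 - 3)))*0) = 29*((10*(-2/(-29)))*0) = 29*((10*(-1/29*(-2)))*0) = 29*((10*(2/29))*0) = 29*((20/29)*0) = 29*0 = 0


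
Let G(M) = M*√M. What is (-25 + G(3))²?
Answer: 652 - 150*√3 ≈ 392.19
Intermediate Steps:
G(M) = M^(3/2)
(-25 + G(3))² = (-25 + 3^(3/2))² = (-25 + 3*√3)²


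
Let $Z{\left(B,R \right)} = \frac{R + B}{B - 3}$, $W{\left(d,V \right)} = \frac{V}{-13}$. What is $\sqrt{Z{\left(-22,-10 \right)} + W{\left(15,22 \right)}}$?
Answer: $\frac{i \sqrt{1742}}{65} \approx 0.64211 i$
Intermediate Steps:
$W{\left(d,V \right)} = - \frac{V}{13}$ ($W{\left(d,V \right)} = V \left(- \frac{1}{13}\right) = - \frac{V}{13}$)
$Z{\left(B,R \right)} = \frac{B + R}{-3 + B}$
$\sqrt{Z{\left(-22,-10 \right)} + W{\left(15,22 \right)}} = \sqrt{\frac{-22 - 10}{-3 - 22} - \frac{22}{13}} = \sqrt{\frac{1}{-25} \left(-32\right) - \frac{22}{13}} = \sqrt{\left(- \frac{1}{25}\right) \left(-32\right) - \frac{22}{13}} = \sqrt{\frac{32}{25} - \frac{22}{13}} = \sqrt{- \frac{134}{325}} = \frac{i \sqrt{1742}}{65}$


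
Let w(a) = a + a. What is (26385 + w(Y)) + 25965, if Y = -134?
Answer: 52082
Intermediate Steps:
w(a) = 2*a
(26385 + w(Y)) + 25965 = (26385 + 2*(-134)) + 25965 = (26385 - 268) + 25965 = 26117 + 25965 = 52082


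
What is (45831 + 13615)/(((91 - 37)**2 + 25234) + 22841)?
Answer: 59446/50991 ≈ 1.1658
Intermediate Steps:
(45831 + 13615)/(((91 - 37)**2 + 25234) + 22841) = 59446/((54**2 + 25234) + 22841) = 59446/((2916 + 25234) + 22841) = 59446/(28150 + 22841) = 59446/50991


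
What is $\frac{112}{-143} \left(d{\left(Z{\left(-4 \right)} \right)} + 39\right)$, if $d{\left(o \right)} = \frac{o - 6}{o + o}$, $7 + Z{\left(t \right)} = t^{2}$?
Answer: $- \frac{13160}{429} \approx -30.676$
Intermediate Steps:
$Z{\left(t \right)} = -7 + t^{2}$
$d{\left(o \right)} = \frac{-6 + o}{2 o}$
$\frac{112}{-143} \left(d{\left(Z{\left(-4 \right)} \right)} + 39\right) = \frac{112}{-143} \left(\frac{-6 - \left(7 - \left(-4\right)^{2}\right)}{2 \left(-7 + \left(-4\right)^{2}\right)} + 39\right) = 112 \left(- \frac{1}{143}\right) \left(\frac{-6 + \left(-7 + 16\right)}{2 \left(-7 + 16\right)} + 39\right) = - \frac{112 \left(\frac{-6 + 9}{2 \cdot 9} + 39\right)}{143} = - \frac{112 \left(\frac{1}{2} \cdot \frac{1}{9} \cdot 3 + 39\right)}{143} = - \frac{112 \left(\frac{1}{6} + 39\right)}{143} = \left(- \frac{112}{143}\right) \frac{235}{6} = - \frac{13160}{429}$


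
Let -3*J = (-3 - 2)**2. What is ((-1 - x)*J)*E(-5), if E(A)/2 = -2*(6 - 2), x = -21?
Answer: 8000/3 ≈ 2666.7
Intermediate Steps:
E(A) = -16 (E(A) = 2*(-2*(6 - 2)) = 2*(-2*4) = 2*(-8) = -16)
J = -25/3 (J = -(-3 - 2)**2/3 = -1/3*(-5)**2 = -1/3*25 = -25/3 ≈ -8.3333)
((-1 - x)*J)*E(-5) = ((-1 - 1*(-21))*(-25/3))*(-16) = ((-1 + 21)*(-25/3))*(-16) = (20*(-25/3))*(-16) = -500/3*(-16) = 8000/3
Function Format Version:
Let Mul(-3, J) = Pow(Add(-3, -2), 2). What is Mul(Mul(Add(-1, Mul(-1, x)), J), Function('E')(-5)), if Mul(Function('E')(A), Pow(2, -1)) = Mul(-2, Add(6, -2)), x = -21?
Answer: Rational(8000, 3) ≈ 2666.7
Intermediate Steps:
Function('E')(A) = -16 (Function('E')(A) = Mul(2, Mul(-2, Add(6, -2))) = Mul(2, Mul(-2, 4)) = Mul(2, -8) = -16)
J = Rational(-25, 3) (J = Mul(Rational(-1, 3), Pow(Add(-3, -2), 2)) = Mul(Rational(-1, 3), Pow(-5, 2)) = Mul(Rational(-1, 3), 25) = Rational(-25, 3) ≈ -8.3333)
Mul(Mul(Add(-1, Mul(-1, x)), J), Function('E')(-5)) = Mul(Mul(Add(-1, Mul(-1, -21)), Rational(-25, 3)), -16) = Mul(Mul(Add(-1, 21), Rational(-25, 3)), -16) = Mul(Mul(20, Rational(-25, 3)), -16) = Mul(Rational(-500, 3), -16) = Rational(8000, 3)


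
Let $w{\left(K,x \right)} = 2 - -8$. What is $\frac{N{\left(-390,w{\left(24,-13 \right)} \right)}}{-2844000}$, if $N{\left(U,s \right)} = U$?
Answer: $\frac{13}{94800} \approx 0.00013713$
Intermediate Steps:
$w{\left(K,x \right)} = 10$ ($w{\left(K,x \right)} = 2 + 8 = 10$)
$\frac{N{\left(-390,w{\left(24,-13 \right)} \right)}}{-2844000} = - \frac{390}{-2844000} = \left(-390\right) \left(- \frac{1}{2844000}\right) = \frac{13}{94800}$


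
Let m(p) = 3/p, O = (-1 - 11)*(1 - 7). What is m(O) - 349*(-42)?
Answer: 351793/24 ≈ 14658.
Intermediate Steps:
O = 72 (O = -12*(-6) = 72)
m(O) - 349*(-42) = 3/72 - 349*(-42) = 3*(1/72) + 14658 = 1/24 + 14658 = 351793/24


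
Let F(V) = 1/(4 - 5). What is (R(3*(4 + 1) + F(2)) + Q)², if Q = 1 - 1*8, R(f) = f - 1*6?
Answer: 1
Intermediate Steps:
F(V) = -1 (F(V) = 1/(-1) = -1)
R(f) = -6 + f (R(f) = f - 6 = -6 + f)
Q = -7 (Q = 1 - 8 = -7)
(R(3*(4 + 1) + F(2)) + Q)² = ((-6 + (3*(4 + 1) - 1)) - 7)² = ((-6 + (3*5 - 1)) - 7)² = ((-6 + (15 - 1)) - 7)² = ((-6 + 14) - 7)² = (8 - 7)² = 1² = 1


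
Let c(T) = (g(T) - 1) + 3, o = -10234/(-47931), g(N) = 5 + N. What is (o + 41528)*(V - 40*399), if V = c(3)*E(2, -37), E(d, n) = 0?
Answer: -10589400426640/15977 ≈ -6.6279e+8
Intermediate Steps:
o = 10234/47931 (o = -10234*(-1/47931) = 10234/47931 ≈ 0.21352)
c(T) = 7 + T (c(T) = ((5 + T) - 1) + 3 = (4 + T) + 3 = 7 + T)
V = 0 (V = (7 + 3)*0 = 10*0 = 0)
(o + 41528)*(V - 40*399) = (10234/47931 + 41528)*(0 - 40*399) = 1990488802*(0 - 15960)/47931 = (1990488802/47931)*(-15960) = -10589400426640/15977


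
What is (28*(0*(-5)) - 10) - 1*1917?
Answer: -1927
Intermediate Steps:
(28*(0*(-5)) - 10) - 1*1917 = (28*0 - 10) - 1917 = (0 - 10) - 1917 = -10 - 1917 = -1927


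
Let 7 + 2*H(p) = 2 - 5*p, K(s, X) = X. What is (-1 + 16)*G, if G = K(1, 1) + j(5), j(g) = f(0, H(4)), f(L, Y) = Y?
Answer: -345/2 ≈ -172.50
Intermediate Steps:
H(p) = -5/2 - 5*p/2 (H(p) = -7/2 + (2 - 5*p)/2 = -7/2 + (1 - 5*p/2) = -5/2 - 5*p/2)
j(g) = -25/2 (j(g) = -5/2 - 5/2*4 = -5/2 - 10 = -25/2)
G = -23/2 (G = 1 - 25/2 = -23/2 ≈ -11.500)
(-1 + 16)*G = (-1 + 16)*(-23/2) = 15*(-23/2) = -345/2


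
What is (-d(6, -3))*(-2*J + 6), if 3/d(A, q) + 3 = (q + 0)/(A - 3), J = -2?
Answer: 15/2 ≈ 7.5000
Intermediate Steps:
d(A, q) = 3/(-3 + q/(-3 + A)) (d(A, q) = 3/(-3 + (q + 0)/(A - 3)) = 3/(-3 + q/(-3 + A)))
(-d(6, -3))*(-2*J + 6) = (-3*(-3 + 6)/(9 - 3 - 3*6))*(-2*(-2) + 6) = (-3*3/(9 - 3 - 18))*(4 + 6) = -3*3/(-12)*10 = -3*(-1)*3/12*10 = -1*(-¾)*10 = (¾)*10 = 15/2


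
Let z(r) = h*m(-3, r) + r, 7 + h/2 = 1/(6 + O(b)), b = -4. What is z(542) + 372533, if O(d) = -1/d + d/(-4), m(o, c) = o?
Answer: 10820369/29 ≈ 3.7312e+5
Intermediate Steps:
O(d) = -1/d - d/4 (O(d) = -1/d + d*(-¼) = -1/d - d/4)
h = -398/29 (h = -14 + 2/(6 + (-1/(-4) - ¼*(-4))) = -14 + 2/(6 + (-1*(-¼) + 1)) = -14 + 2/(6 + (¼ + 1)) = -14 + 2/(6 + 5/4) = -14 + 2/(29/4) = -14 + 2*(4/29) = -14 + 8/29 = -398/29 ≈ -13.724)
z(r) = 1194/29 + r (z(r) = -398/29*(-3) + r = 1194/29 + r)
z(542) + 372533 = (1194/29 + 542) + 372533 = 16912/29 + 372533 = 10820369/29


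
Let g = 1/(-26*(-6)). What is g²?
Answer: 1/24336 ≈ 4.1091e-5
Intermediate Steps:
g = 1/156 (g = -1/26*(-⅙) = 1/156 ≈ 0.0064103)
g² = (1/156)² = 1/24336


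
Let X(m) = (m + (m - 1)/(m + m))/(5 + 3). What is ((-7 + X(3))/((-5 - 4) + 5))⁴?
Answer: 38950081/5308416 ≈ 7.3374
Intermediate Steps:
X(m) = m/8 + (-1 + m)/(16*m) (X(m) = (m + (-1 + m)/((2*m)))/8 = (m + (-1 + m)*(1/(2*m)))*(⅛) = (m + (-1 + m)/(2*m))*(⅛) = m/8 + (-1 + m)/(16*m))
((-7 + X(3))/((-5 - 4) + 5))⁴ = ((-7 + (1/16)*(-1 + 3*(1 + 2*3))/3)/((-5 - 4) + 5))⁴ = ((-7 + (1/16)*(⅓)*(-1 + 3*(1 + 6)))/(-9 + 5))⁴ = ((-7 + (1/16)*(⅓)*(-1 + 3*7))/(-4))⁴ = ((-7 + (1/16)*(⅓)*(-1 + 21))*(-¼))⁴ = ((-7 + (1/16)*(⅓)*20)*(-¼))⁴ = ((-7 + 5/12)*(-¼))⁴ = (-79/12*(-¼))⁴ = (79/48)⁴ = 38950081/5308416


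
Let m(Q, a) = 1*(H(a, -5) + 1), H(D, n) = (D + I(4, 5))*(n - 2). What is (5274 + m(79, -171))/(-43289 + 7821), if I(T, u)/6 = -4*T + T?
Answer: -1744/8867 ≈ -0.19668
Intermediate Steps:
I(T, u) = -18*T (I(T, u) = 6*(-4*T + T) = 6*(-3*T) = -18*T)
H(D, n) = (-72 + D)*(-2 + n) (H(D, n) = (D - 18*4)*(n - 2) = (D - 72)*(-2 + n) = (-72 + D)*(-2 + n))
m(Q, a) = 505 - 7*a (m(Q, a) = 1*((144 - 72*(-5) - 2*a + a*(-5)) + 1) = 1*((144 + 360 - 2*a - 5*a) + 1) = 1*((504 - 7*a) + 1) = 1*(505 - 7*a) = 505 - 7*a)
(5274 + m(79, -171))/(-43289 + 7821) = (5274 + (505 - 7*(-171)))/(-43289 + 7821) = (5274 + (505 + 1197))/(-35468) = (5274 + 1702)*(-1/35468) = 6976*(-1/35468) = -1744/8867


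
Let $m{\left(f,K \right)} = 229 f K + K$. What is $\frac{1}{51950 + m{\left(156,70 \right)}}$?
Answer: $\frac{1}{2552700} \approx 3.9174 \cdot 10^{-7}$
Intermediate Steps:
$m{\left(f,K \right)} = K + 229 K f$ ($m{\left(f,K \right)} = 229 K f + K = K + 229 K f$)
$\frac{1}{51950 + m{\left(156,70 \right)}} = \frac{1}{51950 + 70 \left(1 + 229 \cdot 156\right)} = \frac{1}{51950 + 70 \left(1 + 35724\right)} = \frac{1}{51950 + 70 \cdot 35725} = \frac{1}{51950 + 2500750} = \frac{1}{2552700}$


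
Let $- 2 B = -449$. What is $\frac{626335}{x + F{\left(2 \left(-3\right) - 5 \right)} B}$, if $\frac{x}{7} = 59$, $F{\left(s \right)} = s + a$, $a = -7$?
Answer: $- \frac{626335}{3628} \approx -172.64$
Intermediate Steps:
$F{\left(s \right)} = -7 + s$ ($F{\left(s \right)} = s - 7 = -7 + s$)
$x = 413$ ($x = 7 \cdot 59 = 413$)
$B = \frac{449}{2}$ ($B = \left(- \frac{1}{2}\right) \left(-449\right) = \frac{449}{2} \approx 224.5$)
$\frac{626335}{x + F{\left(2 \left(-3\right) - 5 \right)} B} = \frac{626335}{413 + \left(-7 + \left(2 \left(-3\right) - 5\right)\right) \frac{449}{2}} = \frac{626335}{413 + \left(-7 - 11\right) \frac{449}{2}} = \frac{626335}{413 - 4041} = \frac{626335}{-3628} = 626335 \left(- \frac{1}{3628}\right) = - \frac{626335}{3628}$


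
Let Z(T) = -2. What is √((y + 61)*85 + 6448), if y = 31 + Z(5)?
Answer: √14098 ≈ 118.73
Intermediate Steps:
y = 29 (y = 31 - 2 = 29)
√((y + 61)*85 + 6448) = √((29 + 61)*85 + 6448) = √(90*85 + 6448) = √(7650 + 6448) = √14098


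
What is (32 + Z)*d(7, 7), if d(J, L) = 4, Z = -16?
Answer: 64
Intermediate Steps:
(32 + Z)*d(7, 7) = (32 - 16)*4 = 16*4 = 64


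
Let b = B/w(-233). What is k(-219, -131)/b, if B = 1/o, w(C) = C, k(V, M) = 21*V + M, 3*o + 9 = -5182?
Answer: -5720949190/3 ≈ -1.9070e+9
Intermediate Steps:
o = -5191/3 (o = -3 + (1/3)*(-5182) = -3 - 5182/3 = -5191/3 ≈ -1730.3)
k(V, M) = M + 21*V
B = -3/5191 (B = 1/(-5191/3) = -3/5191 ≈ -0.00057792)
b = 3/1209503 (b = -3/5191/(-233) = -3/5191*(-1/233) = 3/1209503 ≈ 2.4804e-6)
k(-219, -131)/b = (-131 + 21*(-219))/(3/1209503) = (-131 - 4599)*(1209503/3) = -4730*1209503/3 = -5720949190/3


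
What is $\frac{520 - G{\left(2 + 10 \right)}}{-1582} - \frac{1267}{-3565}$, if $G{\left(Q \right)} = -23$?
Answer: $\frac{68599}{5639830} \approx 0.012163$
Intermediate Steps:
$\frac{520 - G{\left(2 + 10 \right)}}{-1582} - \frac{1267}{-3565} = \frac{520 - -23}{-1582} - \frac{1267}{-3565} = \left(520 + 23\right) \left(- \frac{1}{1582}\right) - - \frac{1267}{3565} = 543 \left(- \frac{1}{1582}\right) + \frac{1267}{3565} = - \frac{543}{1582} + \frac{1267}{3565} = \frac{68599}{5639830}$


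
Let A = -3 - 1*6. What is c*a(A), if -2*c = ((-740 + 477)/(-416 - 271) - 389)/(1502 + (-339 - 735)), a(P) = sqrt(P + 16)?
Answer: 66745*sqrt(7)/147018 ≈ 1.2012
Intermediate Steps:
A = -9 (A = -3 - 6 = -9)
a(P) = sqrt(16 + P)
c = 66745/147018 (c = -((-740 + 477)/(-416 - 271) - 389)/(2*(1502 + (-339 - 735))) = -(-263/(-687) - 389)/(2*(1502 - 1074)) = -(-263*(-1/687) - 389)/(2*428) = -(263/687 - 389)/(2*428) = -(-133490)/(687*428) = -1/2*(-66745/73509) = 66745/147018 ≈ 0.45399)
c*a(A) = 66745*sqrt(16 - 9)/147018 = 66745*sqrt(7)/147018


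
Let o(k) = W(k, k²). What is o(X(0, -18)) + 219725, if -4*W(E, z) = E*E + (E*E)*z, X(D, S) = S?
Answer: 193400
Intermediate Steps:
W(E, z) = -E²/4 - z*E²/4 (W(E, z) = -(E*E + (E*E)*z)/4 = -(E² + E²*z)/4 = -(E² + z*E²)/4 = -E²/4 - z*E²/4)
o(k) = k²*(-1 - k²)/4
o(X(0, -18)) + 219725 = (¼)*(-18)²*(-1 - 1*(-18)²) + 219725 = (¼)*324*(-1 - 1*324) + 219725 = (¼)*324*(-1 - 324) + 219725 = (¼)*324*(-325) + 219725 = -26325 + 219725 = 193400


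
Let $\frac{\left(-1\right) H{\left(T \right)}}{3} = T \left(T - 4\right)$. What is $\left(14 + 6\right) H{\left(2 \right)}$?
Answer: $240$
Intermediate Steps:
$H{\left(T \right)} = - 3 T \left(-4 + T\right)$ ($H{\left(T \right)} = - 3 T \left(T - 4\right) = - 3 T \left(-4 + T\right)$)
$\left(14 + 6\right) H{\left(2 \right)} = \left(14 + 6\right) 3 \cdot 2 \left(4 - 2\right) = 20 \cdot 3 \cdot 2 \left(4 - 2\right) = 20 \cdot 3 \cdot 2 \cdot 2 = 20 \cdot 12 = 240$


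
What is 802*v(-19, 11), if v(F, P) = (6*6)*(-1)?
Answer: -28872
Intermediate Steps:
v(F, P) = -36 (v(F, P) = 36*(-1) = -36)
802*v(-19, 11) = 802*(-36) = -28872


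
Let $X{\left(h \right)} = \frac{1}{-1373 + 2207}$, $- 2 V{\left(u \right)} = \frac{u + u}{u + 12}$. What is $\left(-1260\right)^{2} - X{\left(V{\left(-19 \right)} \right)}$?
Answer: $\frac{1324058399}{834} \approx 1.5876 \cdot 10^{6}$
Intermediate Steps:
$V{\left(u \right)} = - \frac{u}{12 + u}$ ($V{\left(u \right)} = - \frac{\left(u + u\right) \frac{1}{u + 12}}{2} = - \frac{2 u \frac{1}{12 + u}}{2} = - \frac{u}{12 + u}$)
$X{\left(h \right)} = \frac{1}{834}$
$\left(-1260\right)^{2} - X{\left(V{\left(-19 \right)} \right)} = \left(-1260\right)^{2} - \frac{1}{834} = 1587600 - \frac{1}{834} = \frac{1324058399}{834}$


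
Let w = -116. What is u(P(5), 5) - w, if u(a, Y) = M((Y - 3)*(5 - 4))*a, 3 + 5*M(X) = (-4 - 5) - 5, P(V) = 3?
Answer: 529/5 ≈ 105.80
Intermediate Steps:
M(X) = -17/5 (M(X) = -⅗ + ((-4 - 5) - 5)/5 = -⅗ + (-9 - 5)/5 = -⅗ + (⅕)*(-14) = -⅗ - 14/5 = -17/5)
u(a, Y) = -17*a/5
u(P(5), 5) - w = -17/5*3 - 1*(-116) = -51/5 + 116 = 529/5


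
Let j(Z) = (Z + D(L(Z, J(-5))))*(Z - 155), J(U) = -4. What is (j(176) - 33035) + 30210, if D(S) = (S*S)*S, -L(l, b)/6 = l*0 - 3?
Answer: 123343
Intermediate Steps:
L(l, b) = 18 (L(l, b) = -6*(l*0 - 3) = -6*(0 - 3) = -6*(-3) = 18)
D(S) = S³ (D(S) = S²*S = S³)
j(Z) = (-155 + Z)*(5832 + Z) (j(Z) = (Z + 18³)*(Z - 155) = (Z + 5832)*(-155 + Z) = (5832 + Z)*(-155 + Z) = (-155 + Z)*(5832 + Z))
(j(176) - 33035) + 30210 = ((-903960 + 176² + 5677*176) - 33035) + 30210 = ((-903960 + 30976 + 999152) - 33035) + 30210 = (126168 - 33035) + 30210 = 93133 + 30210 = 123343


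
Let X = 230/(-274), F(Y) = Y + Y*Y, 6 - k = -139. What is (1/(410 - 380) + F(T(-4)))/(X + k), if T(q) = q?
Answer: 49457/592500 ≈ 0.083472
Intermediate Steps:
k = 145 (k = 6 - 1*(-139) = 6 + 139 = 145)
F(Y) = Y + Y²
X = -115/137 (X = 230*(-1/274) = -115/137 ≈ -0.83942)
(1/(410 - 380) + F(T(-4)))/(X + k) = (1/(410 - 380) - 4*(1 - 4))/(-115/137 + 145) = (1/30 - 4*(-3))/(19750/137) = (1/30 + 12)*(137/19750) = (361/30)*(137/19750) = 49457/592500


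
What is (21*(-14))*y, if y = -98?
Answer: 28812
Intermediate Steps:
(21*(-14))*y = (21*(-14))*(-98) = -294*(-98) = 28812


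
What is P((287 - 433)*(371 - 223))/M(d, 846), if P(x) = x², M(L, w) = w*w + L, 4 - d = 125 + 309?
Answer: 233452832/357643 ≈ 652.75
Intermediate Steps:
d = -430 (d = 4 - (125 + 309) = 4 - 1*434 = 4 - 434 = -430)
M(L, w) = L + w² (M(L, w) = w² + L = L + w²)
P((287 - 433)*(371 - 223))/M(d, 846) = ((287 - 433)*(371 - 223))²/(-430 + 846²) = (-146*148)²/(-430 + 715716) = (-21608)²/715286 = 466905664*(1/715286) = 233452832/357643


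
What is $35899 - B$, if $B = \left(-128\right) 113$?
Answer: $50363$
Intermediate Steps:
$B = -14464$
$35899 - B = 35899 - -14464 = 35899 + 14464 = 50363$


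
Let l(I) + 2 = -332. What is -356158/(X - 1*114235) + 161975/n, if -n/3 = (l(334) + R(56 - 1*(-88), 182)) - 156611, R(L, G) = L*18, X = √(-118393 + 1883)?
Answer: 155211980157817/44761518434499 + 356158*I*√116510/13049751735 ≈ 3.4675 + 0.0093158*I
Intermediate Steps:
l(I) = -334 (l(I) = -2 - 332 = -334)
X = I*√116510 (X = √(-116510) = I*√116510 ≈ 341.34*I)
R(L, G) = 18*L
n = 463059 (n = -3*((-334 + 18*(56 - 1*(-88))) - 156611) = -3*((-334 + 18*(56 + 88)) - 156611) = -3*((-334 + 18*144) - 156611) = -3*((-334 + 2592) - 156611) = -3*(2258 - 156611) = -3*(-154353) = 463059)
-356158/(X - 1*114235) + 161975/n = -356158/(I*√116510 - 1*114235) + 161975/463059 = -356158/(I*√116510 - 114235) + 161975*(1/463059) = -356158/(-114235 + I*√116510) + 161975/463059 = 161975/463059 - 356158/(-114235 + I*√116510)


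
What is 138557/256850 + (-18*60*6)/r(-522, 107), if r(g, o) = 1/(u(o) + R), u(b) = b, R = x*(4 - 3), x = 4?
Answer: -184746929443/256850 ≈ -7.1928e+5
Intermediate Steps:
R = 4 (R = 4*(4 - 3) = 4*1 = 4)
r(g, o) = 1/(4 + o) (r(g, o) = 1/(o + 4) = 1/(4 + o))
138557/256850 + (-18*60*6)/r(-522, 107) = 138557/256850 + (-18*60*6)/(1/(4 + 107)) = 138557*(1/256850) + (-1080*6)/(1/111) = 138557/256850 - 6480/1/111 = 138557/256850 - 6480*111 = 138557/256850 - 719280 = -184746929443/256850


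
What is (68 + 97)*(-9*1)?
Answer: -1485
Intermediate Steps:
(68 + 97)*(-9*1) = 165*(-9) = -1485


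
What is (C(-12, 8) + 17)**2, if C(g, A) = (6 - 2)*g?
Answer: 961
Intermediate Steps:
C(g, A) = 4*g
(C(-12, 8) + 17)**2 = (4*(-12) + 17)**2 = (-48 + 17)**2 = (-31)**2 = 961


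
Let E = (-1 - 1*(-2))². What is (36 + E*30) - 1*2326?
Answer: -2260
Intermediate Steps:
E = 1 (E = (-1 + 2)² = 1² = 1)
(36 + E*30) - 1*2326 = (36 + 1*30) - 1*2326 = (36 + 30) - 2326 = 66 - 2326 = -2260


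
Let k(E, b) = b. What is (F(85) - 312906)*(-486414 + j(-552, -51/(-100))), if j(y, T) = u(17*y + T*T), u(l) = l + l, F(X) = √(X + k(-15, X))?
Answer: 395185790295747/2500 - 2525907399*√170/5000 ≈ 1.5807e+11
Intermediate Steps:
F(X) = √2*√X (F(X) = √(X + X) = √(2*X) = √2*√X)
u(l) = 2*l
j(y, T) = 2*T² + 34*y (j(y, T) = 2*(17*y + T*T) = 2*(17*y + T²) = 2*(T² + 17*y) = 2*T² + 34*y)
(F(85) - 312906)*(-486414 + j(-552, -51/(-100))) = (√2*√85 - 312906)*(-486414 + (2*(-51/(-100))² + 34*(-552))) = (√170 - 312906)*(-486414 + (2*(-51*(-1/100))² - 18768)) = (-312906 + √170)*(-486414 + (2*(51/100)² - 18768)) = (-312906 + √170)*(-486414 + (2*(2601/10000) - 18768)) = (-312906 + √170)*(-486414 + (2601/5000 - 18768)) = (-312906 + √170)*(-486414 - 93837399/5000) = (-312906 + √170)*(-2525907399/5000) = 395185790295747/2500 - 2525907399*√170/5000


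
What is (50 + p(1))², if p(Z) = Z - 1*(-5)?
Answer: 3136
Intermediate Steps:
p(Z) = 5 + Z (p(Z) = Z + 5 = 5 + Z)
(50 + p(1))² = (50 + (5 + 1))² = (50 + 6)² = 56² = 3136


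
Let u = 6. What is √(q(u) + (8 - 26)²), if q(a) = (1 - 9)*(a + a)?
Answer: 2*√57 ≈ 15.100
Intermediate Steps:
q(a) = -16*a
√(q(u) + (8 - 26)²) = √(-16*6 + (8 - 26)²) = √(-96 + (-18)²) = √(-96 + 324) = √228 = 2*√57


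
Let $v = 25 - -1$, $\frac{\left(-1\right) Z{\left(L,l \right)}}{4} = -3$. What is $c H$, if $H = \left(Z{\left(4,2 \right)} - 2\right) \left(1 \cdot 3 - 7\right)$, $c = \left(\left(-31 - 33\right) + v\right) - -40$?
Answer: $-80$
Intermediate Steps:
$Z{\left(L,l \right)} = 12$ ($Z{\left(L,l \right)} = \left(-4\right) \left(-3\right) = 12$)
$v = 26$ ($v = 25 + 1 = 26$)
$c = 2$ ($c = \left(\left(-31 - 33\right) + 26\right) - -40 = \left(-64 + 26\right) + 40 = -38 + 40 = 2$)
$H = -40$ ($H = \left(12 - 2\right) \left(1 \cdot 3 - 7\right) = 10 \left(3 - 7\right) = 10 \left(-4\right) = -40$)
$c H = 2 \left(-40\right) = -80$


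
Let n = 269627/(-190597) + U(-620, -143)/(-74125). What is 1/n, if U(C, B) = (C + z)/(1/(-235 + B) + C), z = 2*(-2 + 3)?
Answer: -3311052823197625/4684007228567963 ≈ -0.70688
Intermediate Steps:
z = 2 (z = 2*1 = 2)
U(C, B) = (2 + C)/(C + 1/(-235 + B)) (U(C, B) = (C + 2)/(1/(-235 + B) + C) = (2 + C)/(C + 1/(-235 + B)))
n = -4684007228567963/3311052823197625 (n = 269627/(-190597) + ((-470 - 235*(-620) + 2*(-143) - 143*(-620))/(1 - 235*(-620) - 143*(-620)))/(-74125) = 269627*(-1/190597) + ((-470 + 145700 - 286 + 88660)/(1 + 145700 + 88660))*(-1/74125) = -269627/190597 + (233604/234361)*(-1/74125) = -269627/190597 - 233604/17372009125 = -4684007228567963/3311052823197625 ≈ -1.4147)
1/n = 1/(-4684007228567963/3311052823197625) = -3311052823197625/4684007228567963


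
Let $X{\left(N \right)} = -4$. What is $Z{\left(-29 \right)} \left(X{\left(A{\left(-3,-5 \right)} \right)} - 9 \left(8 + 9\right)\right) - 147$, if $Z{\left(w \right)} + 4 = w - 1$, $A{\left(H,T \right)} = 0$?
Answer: $5191$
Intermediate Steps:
$Z{\left(w \right)} = -5 + w$ ($Z{\left(w \right)} = -4 + \left(w - 1\right) = -4 + \left(-1 + w\right) = -5 + w$)
$Z{\left(-29 \right)} \left(X{\left(A{\left(-3,-5 \right)} \right)} - 9 \left(8 + 9\right)\right) - 147 = \left(-5 - 29\right) \left(-4 - 9 \left(8 + 9\right)\right) - 147 = - 34 \left(-4 - 153\right) - 147 = \left(-34\right) \left(-157\right) - 147 = 5338 - 147 = 5191$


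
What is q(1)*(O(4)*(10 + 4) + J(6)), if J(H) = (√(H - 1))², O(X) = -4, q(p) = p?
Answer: -51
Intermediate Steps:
J(H) = -1 + H (J(H) = (√(-1 + H))² = -1 + H)
q(1)*(O(4)*(10 + 4) + J(6)) = 1*(-4*(10 + 4) + (-1 + 6)) = 1*(-4*14 + 5) = 1*(-56 + 5) = 1*(-51) = -51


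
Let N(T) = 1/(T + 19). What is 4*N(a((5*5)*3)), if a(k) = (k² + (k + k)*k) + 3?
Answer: 4/16897 ≈ 0.00023673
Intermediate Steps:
a(k) = 3 + 3*k² (a(k) = (k² + (2*k)*k) + 3 = (k² + 2*k²) + 3 = 3*k² + 3 = 3 + 3*k²)
N(T) = 1/(19 + T)
4*N(a((5*5)*3)) = 4/(19 + (3 + 3*((5*5)*3)²)) = 4/(19 + (3 + 3*(25*3)²)) = 4/(19 + (3 + 3*75²)) = 4/(19 + (3 + 3*5625)) = 4/(19 + (3 + 16875)) = 4/(19 + 16878) = 4/16897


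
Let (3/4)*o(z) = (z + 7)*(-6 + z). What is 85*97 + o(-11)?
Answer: 25007/3 ≈ 8335.7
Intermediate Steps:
o(z) = 4*(-6 + z)*(7 + z)/3 (o(z) = 4*((z + 7)*(-6 + z))/3 = 4*((7 + z)*(-6 + z))/3 = 4*((-6 + z)*(7 + z))/3 = 4*(-6 + z)*(7 + z)/3)
85*97 + o(-11) = 85*97 + (-56 + (4/3)*(-11) + (4/3)*(-11)**2) = 8245 + (-56 - 44/3 + (4/3)*121) = 8245 + (-56 - 44/3 + 484/3) = 8245 + 272/3 = 25007/3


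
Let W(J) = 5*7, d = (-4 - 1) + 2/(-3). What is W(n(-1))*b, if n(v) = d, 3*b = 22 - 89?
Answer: -2345/3 ≈ -781.67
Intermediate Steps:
b = -67/3 (b = (22 - 89)/3 = (1/3)*(-67) = -67/3 ≈ -22.333)
d = -17/3 (d = -5 + 2*(-1/3) = -5 - 2/3 = -17/3 ≈ -5.6667)
n(v) = -17/3
W(J) = 35
W(n(-1))*b = 35*(-67/3) = -2345/3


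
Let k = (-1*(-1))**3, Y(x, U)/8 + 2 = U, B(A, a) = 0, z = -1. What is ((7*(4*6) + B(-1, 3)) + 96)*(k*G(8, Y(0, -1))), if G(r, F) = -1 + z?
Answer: -528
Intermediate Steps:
Y(x, U) = -16 + 8*U
G(r, F) = -2 (G(r, F) = -1 - 1 = -2)
k = 1 (k = 1**3 = 1)
((7*(4*6) + B(-1, 3)) + 96)*(k*G(8, Y(0, -1))) = ((7*(4*6) + 0) + 96)*(1*(-2)) = ((7*24 + 0) + 96)*(-2) = ((168 + 0) + 96)*(-2) = (168 + 96)*(-2) = 264*(-2) = -528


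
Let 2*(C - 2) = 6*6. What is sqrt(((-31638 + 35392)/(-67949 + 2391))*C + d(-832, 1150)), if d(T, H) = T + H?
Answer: sqrt(340448659778)/32779 ≈ 17.800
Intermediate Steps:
d(T, H) = H + T
C = 20 (C = 2 + (6*6)/2 = 2 + (1/2)*36 = 2 + 18 = 20)
sqrt(((-31638 + 35392)/(-67949 + 2391))*C + d(-832, 1150)) = sqrt(((-31638 + 35392)/(-67949 + 2391))*20 + (1150 - 832)) = sqrt((3754/(-65558))*20 + 318) = sqrt((3754*(-1/65558))*20 + 318) = sqrt(-1877/32779*20 + 318) = sqrt(-37540/32779 + 318) = sqrt(10386182/32779) = sqrt(340448659778)/32779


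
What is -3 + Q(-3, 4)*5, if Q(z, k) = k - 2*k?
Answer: -23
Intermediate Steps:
Q(z, k) = -k (Q(z, k) = k - 2*k = -k)
-3 + Q(-3, 4)*5 = -3 - 1*4*5 = -3 - 4*5 = -3 - 20 = -23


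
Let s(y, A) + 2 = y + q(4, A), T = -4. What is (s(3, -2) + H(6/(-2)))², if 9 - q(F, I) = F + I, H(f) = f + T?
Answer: 1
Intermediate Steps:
H(f) = -4 + f (H(f) = f - 4 = -4 + f)
q(F, I) = 9 - F - I (q(F, I) = 9 - (F + I) = 9 + (-F - I) = 9 - F - I)
s(y, A) = 3 + y - A (s(y, A) = -2 + (y + (9 - 1*4 - A)) = -2 + (y + (9 - 4 - A)) = -2 + (y + (5 - A)) = -2 + (5 + y - A) = 3 + y - A)
(s(3, -2) + H(6/(-2)))² = ((3 + 3 - 1*(-2)) + (-4 + 6/(-2)))² = ((3 + 3 + 2) + (-4 + 6*(-½)))² = (8 + (-4 - 3))² = (8 - 7)² = 1² = 1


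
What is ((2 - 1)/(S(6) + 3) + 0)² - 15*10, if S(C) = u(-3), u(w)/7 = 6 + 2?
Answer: -522149/3481 ≈ -150.00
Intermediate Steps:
u(w) = 56 (u(w) = 7*(6 + 2) = 7*8 = 56)
S(C) = 56
((2 - 1)/(S(6) + 3) + 0)² - 15*10 = ((2 - 1)/(56 + 3) + 0)² - 15*10 = (1/59 + 0)² - 150 = (1/59)² - 150 = 1/3481 - 150 = -522149/3481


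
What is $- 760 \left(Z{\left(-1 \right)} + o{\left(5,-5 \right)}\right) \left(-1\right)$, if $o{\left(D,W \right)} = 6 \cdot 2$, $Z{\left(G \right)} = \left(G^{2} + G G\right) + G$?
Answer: $9880$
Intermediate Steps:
$Z{\left(G \right)} = G + 2 G^{2}$ ($Z{\left(G \right)} = \left(G^{2} + G^{2}\right) + G = 2 G^{2} + G = G + 2 G^{2}$)
$o{\left(D,W \right)} = 12$
$- 760 \left(Z{\left(-1 \right)} + o{\left(5,-5 \right)}\right) \left(-1\right) = - 760 \left(- (1 + 2 \left(-1\right)) + 12\right) \left(-1\right) = - 760 \left(- (1 - 2) + 12\right) \left(-1\right) = - 760 \left(\left(-1\right) \left(-1\right) + 12\right) \left(-1\right) = - 760 \left(1 + 12\right) \left(-1\right) = - 760 \cdot 13 \left(-1\right) = \left(-760\right) \left(-13\right) = 9880$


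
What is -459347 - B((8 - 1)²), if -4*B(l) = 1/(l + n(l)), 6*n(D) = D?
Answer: -315112039/686 ≈ -4.5935e+5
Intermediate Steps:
n(D) = D/6
B(l) = -3/(14*l) (B(l) = -1/(4*(l + l/6)) = -6/(7*l)/4 = -3/(14*l))
-459347 - B((8 - 1)²) = -459347 - (-3)/(14*((8 - 1)²)) = -459347 - (-3)/(14*(7²)) = -459347 - (-3)/(14*49) = -459347 - 1*(-3/686) = -459347 + 3/686 = -315112039/686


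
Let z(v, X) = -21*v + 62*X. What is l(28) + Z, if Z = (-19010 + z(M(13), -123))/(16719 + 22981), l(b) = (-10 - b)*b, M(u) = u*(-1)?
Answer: -42267163/39700 ≈ -1064.7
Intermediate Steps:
M(u) = -u
l(b) = b*(-10 - b)
Z = -26363/39700 (Z = (-19010 + (-(-21)*13 + 62*(-123)))/(16719 + 22981) = (-19010 + (-21*(-13) - 7626))/39700 = (-19010 + (273 - 7626))*(1/39700) = (-19010 - 7353)*(1/39700) = -26363*1/39700 = -26363/39700 ≈ -0.66406)
l(28) + Z = -1*28*(10 + 28) - 26363/39700 = -1*28*38 - 26363/39700 = -1064 - 26363/39700 = -42267163/39700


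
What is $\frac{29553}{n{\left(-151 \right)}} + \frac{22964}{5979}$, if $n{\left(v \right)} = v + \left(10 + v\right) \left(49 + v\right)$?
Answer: $\frac{503498071}{85087149} \approx 5.9174$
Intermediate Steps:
$\frac{29553}{n{\left(-151 \right)}} + \frac{22964}{5979} = \frac{29553}{490 + \left(-151\right)^{2} + 60 \left(-151\right)} + \frac{22964}{5979} = \frac{29553}{490 + 22801 - 9060} + 22964 \cdot \frac{1}{5979} = \frac{29553}{14231} + \frac{22964}{5979} = \frac{503498071}{85087149}$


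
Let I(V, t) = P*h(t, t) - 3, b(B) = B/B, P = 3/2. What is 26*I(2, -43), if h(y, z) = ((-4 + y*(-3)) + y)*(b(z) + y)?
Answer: -134394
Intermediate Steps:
P = 3/2 (P = 3*(1/2) = 3/2 ≈ 1.5000)
b(B) = 1
h(y, z) = (1 + y)*(-4 - 2*y) (h(y, z) = ((-4 + y*(-3)) + y)*(1 + y) = ((-4 - 3*y) + y)*(1 + y) = (-4 - 2*y)*(1 + y) = (1 + y)*(-4 - 2*y))
I(V, t) = -9 - 9*t - 3*t**2 (I(V, t) = 3*(-4 - 6*t - 2*t**2)/2 - 3 = (-6 - 9*t - 3*t**2) - 3 = -9 - 9*t - 3*t**2)
26*I(2, -43) = 26*(-9 - 9*(-43) - 3*(-43)**2) = 26*(-9 + 387 - 3*1849) = 26*(-9 + 387 - 5547) = 26*(-5169) = -134394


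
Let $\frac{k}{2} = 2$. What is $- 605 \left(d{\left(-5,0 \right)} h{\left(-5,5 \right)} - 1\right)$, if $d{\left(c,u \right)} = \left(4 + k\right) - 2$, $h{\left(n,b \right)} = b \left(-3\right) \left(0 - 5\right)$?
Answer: $-271645$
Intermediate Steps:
$k = 4$ ($k = 2 \cdot 2 = 4$)
$h{\left(n,b \right)} = 15 b$ ($h{\left(n,b \right)} = - 3 b \left(-5\right) = 15 b$)
$d{\left(c,u \right)} = 6$ ($d{\left(c,u \right)} = \left(4 + 4\right) - 2 = 8 - 2 = 6$)
$- 605 \left(d{\left(-5,0 \right)} h{\left(-5,5 \right)} - 1\right) = - 605 \left(6 \cdot 15 \cdot 5 - 1\right) = - 605 \left(6 \cdot 75 - 1\right) = - 605 \left(450 - 1\right) = \left(-605\right) 449 = -271645$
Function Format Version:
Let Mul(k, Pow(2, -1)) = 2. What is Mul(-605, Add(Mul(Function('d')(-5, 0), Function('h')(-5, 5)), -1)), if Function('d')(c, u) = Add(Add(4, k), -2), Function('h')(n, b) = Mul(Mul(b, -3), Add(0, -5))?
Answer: -271645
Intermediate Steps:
k = 4 (k = Mul(2, 2) = 4)
Function('h')(n, b) = Mul(15, b) (Function('h')(n, b) = Mul(Mul(-3, b), -5) = Mul(15, b))
Function('d')(c, u) = 6 (Function('d')(c, u) = Add(Add(4, 4), -2) = Add(8, -2) = 6)
Mul(-605, Add(Mul(Function('d')(-5, 0), Function('h')(-5, 5)), -1)) = Mul(-605, Add(Mul(6, Mul(15, 5)), -1)) = Mul(-605, Add(Mul(6, 75), -1)) = Mul(-605, Add(450, -1)) = Mul(-605, 449) = -271645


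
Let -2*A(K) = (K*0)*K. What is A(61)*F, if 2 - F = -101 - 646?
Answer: 0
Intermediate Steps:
A(K) = 0 (A(K) = -K*0*K/2 = -0*K = -½*0 = 0)
F = 749 (F = 2 - (-101 - 646) = 2 - 1*(-747) = 2 + 747 = 749)
A(61)*F = 0*749 = 0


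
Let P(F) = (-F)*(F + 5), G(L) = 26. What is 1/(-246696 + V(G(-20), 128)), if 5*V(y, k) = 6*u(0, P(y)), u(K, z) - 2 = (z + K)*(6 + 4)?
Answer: -5/1281828 ≈ -3.9007e-6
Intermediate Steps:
P(F) = -F*(5 + F) (P(F) = (-F)*(5 + F) = -F*(5 + F))
u(K, z) = 2 + 10*K + 10*z (u(K, z) = 2 + (z + K)*(6 + 4) = 2 + (K + z)*10 = 2 + (10*K + 10*z) = 2 + 10*K + 10*z)
V(y, k) = 12/5 - 12*y*(5 + y) (V(y, k) = (6*(2 + 10*0 + 10*(-y*(5 + y))))/5 = (6*(2 + 0 - 10*y*(5 + y)))/5 = (6*(2 - 10*y*(5 + y)))/5 = (12 - 60*y*(5 + y))/5 = 12/5 - 12*y*(5 + y))
1/(-246696 + V(G(-20), 128)) = 1/(-246696 + (12/5 - 12*26*(5 + 26))) = 1/(-246696 + (12/5 - 12*26*31)) = 1/(-246696 + (12/5 - 9672)) = 1/(-246696 - 48348/5) = 1/(-1281828/5) = -5/1281828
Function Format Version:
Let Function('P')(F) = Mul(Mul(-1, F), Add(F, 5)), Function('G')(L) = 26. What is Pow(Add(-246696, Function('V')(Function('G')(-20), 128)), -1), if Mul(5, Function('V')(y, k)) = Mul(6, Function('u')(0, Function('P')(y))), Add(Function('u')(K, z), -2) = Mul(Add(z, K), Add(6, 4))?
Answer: Rational(-5, 1281828) ≈ -3.9007e-6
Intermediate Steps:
Function('P')(F) = Mul(-1, F, Add(5, F)) (Function('P')(F) = Mul(Mul(-1, F), Add(5, F)) = Mul(-1, F, Add(5, F)))
Function('u')(K, z) = Add(2, Mul(10, K), Mul(10, z)) (Function('u')(K, z) = Add(2, Mul(Add(z, K), Add(6, 4))) = Add(2, Mul(Add(K, z), 10)) = Add(2, Add(Mul(10, K), Mul(10, z))) = Add(2, Mul(10, K), Mul(10, z)))
Function('V')(y, k) = Add(Rational(12, 5), Mul(-12, y, Add(5, y))) (Function('V')(y, k) = Mul(Rational(1, 5), Mul(6, Add(2, Mul(10, 0), Mul(10, Mul(-1, y, Add(5, y)))))) = Mul(Rational(1, 5), Mul(6, Add(2, 0, Mul(-10, y, Add(5, y))))) = Mul(Rational(1, 5), Mul(6, Add(2, Mul(-10, y, Add(5, y))))) = Mul(Rational(1, 5), Add(12, Mul(-60, y, Add(5, y)))) = Add(Rational(12, 5), Mul(-12, y, Add(5, y))))
Pow(Add(-246696, Function('V')(Function('G')(-20), 128)), -1) = Pow(Add(-246696, Add(Rational(12, 5), Mul(-12, 26, Add(5, 26)))), -1) = Pow(Add(-246696, Add(Rational(12, 5), Mul(-12, 26, 31))), -1) = Pow(Add(-246696, Add(Rational(12, 5), -9672)), -1) = Pow(Add(-246696, Rational(-48348, 5)), -1) = Pow(Rational(-1281828, 5), -1) = Rational(-5, 1281828)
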